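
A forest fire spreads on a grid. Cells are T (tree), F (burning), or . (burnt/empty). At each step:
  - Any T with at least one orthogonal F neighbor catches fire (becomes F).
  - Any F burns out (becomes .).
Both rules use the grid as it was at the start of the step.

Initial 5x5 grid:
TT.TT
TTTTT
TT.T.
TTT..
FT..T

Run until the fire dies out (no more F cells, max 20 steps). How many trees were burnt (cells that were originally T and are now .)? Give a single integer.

Answer: 16

Derivation:
Step 1: +2 fires, +1 burnt (F count now 2)
Step 2: +2 fires, +2 burnt (F count now 2)
Step 3: +3 fires, +2 burnt (F count now 3)
Step 4: +2 fires, +3 burnt (F count now 2)
Step 5: +2 fires, +2 burnt (F count now 2)
Step 6: +1 fires, +2 burnt (F count now 1)
Step 7: +3 fires, +1 burnt (F count now 3)
Step 8: +1 fires, +3 burnt (F count now 1)
Step 9: +0 fires, +1 burnt (F count now 0)
Fire out after step 9
Initially T: 17, now '.': 24
Total burnt (originally-T cells now '.'): 16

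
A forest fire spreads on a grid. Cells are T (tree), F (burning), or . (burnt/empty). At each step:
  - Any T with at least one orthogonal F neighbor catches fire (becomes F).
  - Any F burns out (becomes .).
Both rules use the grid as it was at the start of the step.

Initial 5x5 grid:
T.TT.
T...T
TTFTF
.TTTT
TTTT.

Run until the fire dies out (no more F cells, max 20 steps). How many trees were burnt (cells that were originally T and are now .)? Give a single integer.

Step 1: +5 fires, +2 burnt (F count now 5)
Step 2: +4 fires, +5 burnt (F count now 4)
Step 3: +3 fires, +4 burnt (F count now 3)
Step 4: +2 fires, +3 burnt (F count now 2)
Step 5: +0 fires, +2 burnt (F count now 0)
Fire out after step 5
Initially T: 16, now '.': 23
Total burnt (originally-T cells now '.'): 14

Answer: 14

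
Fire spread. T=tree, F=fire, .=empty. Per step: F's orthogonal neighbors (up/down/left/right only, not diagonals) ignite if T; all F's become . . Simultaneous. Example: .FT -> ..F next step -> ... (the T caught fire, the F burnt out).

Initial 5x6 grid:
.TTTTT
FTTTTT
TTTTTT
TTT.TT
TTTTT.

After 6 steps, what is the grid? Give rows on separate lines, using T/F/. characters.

Step 1: 2 trees catch fire, 1 burn out
  .TTTTT
  .FTTTT
  FTTTTT
  TTT.TT
  TTTTT.
Step 2: 4 trees catch fire, 2 burn out
  .FTTTT
  ..FTTT
  .FTTTT
  FTT.TT
  TTTTT.
Step 3: 5 trees catch fire, 4 burn out
  ..FTTT
  ...FTT
  ..FTTT
  .FT.TT
  FTTTT.
Step 4: 5 trees catch fire, 5 burn out
  ...FTT
  ....FT
  ...FTT
  ..F.TT
  .FTTT.
Step 5: 4 trees catch fire, 5 burn out
  ....FT
  .....F
  ....FT
  ....TT
  ..FTT.
Step 6: 4 trees catch fire, 4 burn out
  .....F
  ......
  .....F
  ....FT
  ...FT.

.....F
......
.....F
....FT
...FT.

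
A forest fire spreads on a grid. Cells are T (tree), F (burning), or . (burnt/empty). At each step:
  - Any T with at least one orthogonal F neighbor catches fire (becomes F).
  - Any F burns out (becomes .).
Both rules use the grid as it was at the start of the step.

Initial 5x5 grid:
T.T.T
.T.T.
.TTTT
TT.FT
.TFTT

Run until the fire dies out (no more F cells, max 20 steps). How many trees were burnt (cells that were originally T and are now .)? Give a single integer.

Answer: 12

Derivation:
Step 1: +4 fires, +2 burnt (F count now 4)
Step 2: +5 fires, +4 burnt (F count now 5)
Step 3: +2 fires, +5 burnt (F count now 2)
Step 4: +1 fires, +2 burnt (F count now 1)
Step 5: +0 fires, +1 burnt (F count now 0)
Fire out after step 5
Initially T: 15, now '.': 22
Total burnt (originally-T cells now '.'): 12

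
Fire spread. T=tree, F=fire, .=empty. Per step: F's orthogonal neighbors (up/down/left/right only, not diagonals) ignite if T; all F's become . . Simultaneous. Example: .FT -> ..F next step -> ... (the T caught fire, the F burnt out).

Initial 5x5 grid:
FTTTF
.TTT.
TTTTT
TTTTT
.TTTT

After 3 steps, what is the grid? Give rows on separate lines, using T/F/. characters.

Step 1: 2 trees catch fire, 2 burn out
  .FTF.
  .TTT.
  TTTTT
  TTTTT
  .TTTT
Step 2: 3 trees catch fire, 2 burn out
  ..F..
  .FTF.
  TTTTT
  TTTTT
  .TTTT
Step 3: 3 trees catch fire, 3 burn out
  .....
  ..F..
  TFTFT
  TTTTT
  .TTTT

.....
..F..
TFTFT
TTTTT
.TTTT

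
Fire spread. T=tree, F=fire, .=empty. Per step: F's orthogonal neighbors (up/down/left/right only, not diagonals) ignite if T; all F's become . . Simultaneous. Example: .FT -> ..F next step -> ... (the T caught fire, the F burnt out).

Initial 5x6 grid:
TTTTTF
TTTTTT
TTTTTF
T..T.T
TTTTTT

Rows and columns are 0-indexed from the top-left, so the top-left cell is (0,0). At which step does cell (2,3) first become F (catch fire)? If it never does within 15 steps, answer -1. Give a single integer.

Step 1: cell (2,3)='T' (+4 fires, +2 burnt)
Step 2: cell (2,3)='F' (+4 fires, +4 burnt)
  -> target ignites at step 2
Step 3: cell (2,3)='.' (+5 fires, +4 burnt)
Step 4: cell (2,3)='.' (+4 fires, +5 burnt)
Step 5: cell (2,3)='.' (+4 fires, +4 burnt)
Step 6: cell (2,3)='.' (+3 fires, +4 burnt)
Step 7: cell (2,3)='.' (+1 fires, +3 burnt)
Step 8: cell (2,3)='.' (+0 fires, +1 burnt)
  fire out at step 8

2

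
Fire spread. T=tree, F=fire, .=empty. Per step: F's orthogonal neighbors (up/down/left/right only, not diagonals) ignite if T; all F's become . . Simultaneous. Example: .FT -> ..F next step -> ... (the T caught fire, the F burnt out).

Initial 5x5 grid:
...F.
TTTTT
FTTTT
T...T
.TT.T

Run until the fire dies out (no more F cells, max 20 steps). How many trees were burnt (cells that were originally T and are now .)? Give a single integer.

Step 1: +4 fires, +2 burnt (F count now 4)
Step 2: +5 fires, +4 burnt (F count now 5)
Step 3: +1 fires, +5 burnt (F count now 1)
Step 4: +1 fires, +1 burnt (F count now 1)
Step 5: +1 fires, +1 burnt (F count now 1)
Step 6: +0 fires, +1 burnt (F count now 0)
Fire out after step 6
Initially T: 14, now '.': 23
Total burnt (originally-T cells now '.'): 12

Answer: 12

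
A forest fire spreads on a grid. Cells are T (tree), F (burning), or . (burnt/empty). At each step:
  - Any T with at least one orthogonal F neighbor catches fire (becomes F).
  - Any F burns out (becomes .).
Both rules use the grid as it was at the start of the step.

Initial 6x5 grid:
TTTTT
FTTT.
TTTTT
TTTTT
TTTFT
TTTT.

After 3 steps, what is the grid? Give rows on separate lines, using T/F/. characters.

Step 1: 7 trees catch fire, 2 burn out
  FTTTT
  .FTT.
  FTTTT
  TTTFT
  TTF.F
  TTTF.
Step 2: 9 trees catch fire, 7 burn out
  .FTTT
  ..FT.
  .FTFT
  FTF.F
  TF...
  TTF..
Step 3: 7 trees catch fire, 9 burn out
  ..FTT
  ...F.
  ..F.F
  .F...
  F....
  TF...

..FTT
...F.
..F.F
.F...
F....
TF...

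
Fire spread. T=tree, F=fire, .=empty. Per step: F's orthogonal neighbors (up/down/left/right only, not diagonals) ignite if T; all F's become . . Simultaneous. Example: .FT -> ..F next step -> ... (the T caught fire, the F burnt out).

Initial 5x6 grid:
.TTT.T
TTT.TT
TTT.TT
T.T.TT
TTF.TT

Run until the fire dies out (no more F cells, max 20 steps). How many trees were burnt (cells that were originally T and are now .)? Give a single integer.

Answer: 13

Derivation:
Step 1: +2 fires, +1 burnt (F count now 2)
Step 2: +2 fires, +2 burnt (F count now 2)
Step 3: +3 fires, +2 burnt (F count now 3)
Step 4: +3 fires, +3 burnt (F count now 3)
Step 5: +3 fires, +3 burnt (F count now 3)
Step 6: +0 fires, +3 burnt (F count now 0)
Fire out after step 6
Initially T: 22, now '.': 21
Total burnt (originally-T cells now '.'): 13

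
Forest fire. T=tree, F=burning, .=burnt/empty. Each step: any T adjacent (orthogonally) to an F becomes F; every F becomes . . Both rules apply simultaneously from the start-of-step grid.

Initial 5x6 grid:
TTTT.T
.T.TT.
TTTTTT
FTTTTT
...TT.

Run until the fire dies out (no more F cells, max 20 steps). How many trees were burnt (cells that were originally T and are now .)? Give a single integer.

Answer: 20

Derivation:
Step 1: +2 fires, +1 burnt (F count now 2)
Step 2: +2 fires, +2 burnt (F count now 2)
Step 3: +3 fires, +2 burnt (F count now 3)
Step 4: +4 fires, +3 burnt (F count now 4)
Step 5: +6 fires, +4 burnt (F count now 6)
Step 6: +3 fires, +6 burnt (F count now 3)
Step 7: +0 fires, +3 burnt (F count now 0)
Fire out after step 7
Initially T: 21, now '.': 29
Total burnt (originally-T cells now '.'): 20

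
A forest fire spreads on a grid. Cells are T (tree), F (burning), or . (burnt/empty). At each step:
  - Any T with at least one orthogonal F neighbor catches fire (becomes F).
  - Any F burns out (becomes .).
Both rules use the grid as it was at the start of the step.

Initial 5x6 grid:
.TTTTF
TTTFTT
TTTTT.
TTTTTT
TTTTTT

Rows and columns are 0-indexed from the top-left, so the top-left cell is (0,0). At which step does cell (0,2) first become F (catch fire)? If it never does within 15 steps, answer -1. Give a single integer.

Step 1: cell (0,2)='T' (+6 fires, +2 burnt)
Step 2: cell (0,2)='F' (+5 fires, +6 burnt)
  -> target ignites at step 2
Step 3: cell (0,2)='.' (+6 fires, +5 burnt)
Step 4: cell (0,2)='.' (+5 fires, +6 burnt)
Step 5: cell (0,2)='.' (+3 fires, +5 burnt)
Step 6: cell (0,2)='.' (+1 fires, +3 burnt)
Step 7: cell (0,2)='.' (+0 fires, +1 burnt)
  fire out at step 7

2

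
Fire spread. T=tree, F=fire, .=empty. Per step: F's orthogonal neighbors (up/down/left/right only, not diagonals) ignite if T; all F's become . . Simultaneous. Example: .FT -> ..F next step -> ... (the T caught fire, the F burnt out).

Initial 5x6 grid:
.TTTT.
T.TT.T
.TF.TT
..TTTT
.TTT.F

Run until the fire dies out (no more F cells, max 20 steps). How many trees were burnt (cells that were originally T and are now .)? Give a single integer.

Step 1: +4 fires, +2 burnt (F count now 4)
Step 2: +6 fires, +4 burnt (F count now 6)
Step 3: +6 fires, +6 burnt (F count now 6)
Step 4: +1 fires, +6 burnt (F count now 1)
Step 5: +0 fires, +1 burnt (F count now 0)
Fire out after step 5
Initially T: 18, now '.': 29
Total burnt (originally-T cells now '.'): 17

Answer: 17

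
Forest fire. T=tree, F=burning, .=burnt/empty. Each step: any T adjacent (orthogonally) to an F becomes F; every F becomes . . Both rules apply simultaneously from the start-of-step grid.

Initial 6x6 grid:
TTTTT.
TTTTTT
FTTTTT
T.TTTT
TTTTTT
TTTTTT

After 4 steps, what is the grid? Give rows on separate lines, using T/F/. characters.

Step 1: 3 trees catch fire, 1 burn out
  TTTTT.
  FTTTTT
  .FTTTT
  F.TTTT
  TTTTTT
  TTTTTT
Step 2: 4 trees catch fire, 3 burn out
  FTTTT.
  .FTTTT
  ..FTTT
  ..TTTT
  FTTTTT
  TTTTTT
Step 3: 6 trees catch fire, 4 burn out
  .FTTT.
  ..FTTT
  ...FTT
  ..FTTT
  .FTTTT
  FTTTTT
Step 4: 6 trees catch fire, 6 burn out
  ..FTT.
  ...FTT
  ....FT
  ...FTT
  ..FTTT
  .FTTTT

..FTT.
...FTT
....FT
...FTT
..FTTT
.FTTTT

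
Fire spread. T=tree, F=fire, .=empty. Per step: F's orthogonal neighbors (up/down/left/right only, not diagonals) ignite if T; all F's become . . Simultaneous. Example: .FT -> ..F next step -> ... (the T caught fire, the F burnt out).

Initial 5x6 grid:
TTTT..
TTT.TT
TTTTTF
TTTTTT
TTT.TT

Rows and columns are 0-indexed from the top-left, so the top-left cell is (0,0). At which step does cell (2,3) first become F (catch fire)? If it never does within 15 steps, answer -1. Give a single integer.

Step 1: cell (2,3)='T' (+3 fires, +1 burnt)
Step 2: cell (2,3)='F' (+4 fires, +3 burnt)
  -> target ignites at step 2
Step 3: cell (2,3)='.' (+3 fires, +4 burnt)
Step 4: cell (2,3)='.' (+3 fires, +3 burnt)
Step 5: cell (2,3)='.' (+5 fires, +3 burnt)
Step 6: cell (2,3)='.' (+5 fires, +5 burnt)
Step 7: cell (2,3)='.' (+2 fires, +5 burnt)
Step 8: cell (2,3)='.' (+0 fires, +2 burnt)
  fire out at step 8

2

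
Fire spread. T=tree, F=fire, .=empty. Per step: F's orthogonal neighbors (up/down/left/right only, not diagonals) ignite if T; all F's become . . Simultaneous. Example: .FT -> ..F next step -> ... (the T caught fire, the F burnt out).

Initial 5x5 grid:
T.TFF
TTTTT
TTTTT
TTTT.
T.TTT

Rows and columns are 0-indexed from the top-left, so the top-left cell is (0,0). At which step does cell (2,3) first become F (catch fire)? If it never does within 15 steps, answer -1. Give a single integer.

Step 1: cell (2,3)='T' (+3 fires, +2 burnt)
Step 2: cell (2,3)='F' (+3 fires, +3 burnt)
  -> target ignites at step 2
Step 3: cell (2,3)='.' (+3 fires, +3 burnt)
Step 4: cell (2,3)='.' (+4 fires, +3 burnt)
Step 5: cell (2,3)='.' (+5 fires, +4 burnt)
Step 6: cell (2,3)='.' (+1 fires, +5 burnt)
Step 7: cell (2,3)='.' (+1 fires, +1 burnt)
Step 8: cell (2,3)='.' (+0 fires, +1 burnt)
  fire out at step 8

2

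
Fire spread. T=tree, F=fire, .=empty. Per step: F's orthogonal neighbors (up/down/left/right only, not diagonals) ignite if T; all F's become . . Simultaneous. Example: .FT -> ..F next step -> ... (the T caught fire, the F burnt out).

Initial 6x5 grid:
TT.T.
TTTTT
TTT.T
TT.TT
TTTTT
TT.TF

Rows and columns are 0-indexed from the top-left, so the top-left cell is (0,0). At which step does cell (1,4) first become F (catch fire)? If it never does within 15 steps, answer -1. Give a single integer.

Step 1: cell (1,4)='T' (+2 fires, +1 burnt)
Step 2: cell (1,4)='T' (+2 fires, +2 burnt)
Step 3: cell (1,4)='T' (+3 fires, +2 burnt)
Step 4: cell (1,4)='F' (+2 fires, +3 burnt)
  -> target ignites at step 4
Step 5: cell (1,4)='.' (+4 fires, +2 burnt)
Step 6: cell (1,4)='.' (+5 fires, +4 burnt)
Step 7: cell (1,4)='.' (+3 fires, +5 burnt)
Step 8: cell (1,4)='.' (+2 fires, +3 burnt)
Step 9: cell (1,4)='.' (+1 fires, +2 burnt)
Step 10: cell (1,4)='.' (+0 fires, +1 burnt)
  fire out at step 10

4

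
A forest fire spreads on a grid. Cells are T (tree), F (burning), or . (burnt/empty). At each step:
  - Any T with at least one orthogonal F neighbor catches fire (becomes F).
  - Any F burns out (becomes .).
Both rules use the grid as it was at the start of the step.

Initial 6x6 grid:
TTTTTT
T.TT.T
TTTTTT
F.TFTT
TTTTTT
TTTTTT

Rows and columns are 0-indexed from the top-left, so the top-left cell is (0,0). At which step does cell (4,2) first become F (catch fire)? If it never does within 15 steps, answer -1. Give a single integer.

Step 1: cell (4,2)='T' (+6 fires, +2 burnt)
Step 2: cell (4,2)='F' (+11 fires, +6 burnt)
  -> target ignites at step 2
Step 3: cell (4,2)='.' (+8 fires, +11 burnt)
Step 4: cell (4,2)='.' (+5 fires, +8 burnt)
Step 5: cell (4,2)='.' (+1 fires, +5 burnt)
Step 6: cell (4,2)='.' (+0 fires, +1 burnt)
  fire out at step 6

2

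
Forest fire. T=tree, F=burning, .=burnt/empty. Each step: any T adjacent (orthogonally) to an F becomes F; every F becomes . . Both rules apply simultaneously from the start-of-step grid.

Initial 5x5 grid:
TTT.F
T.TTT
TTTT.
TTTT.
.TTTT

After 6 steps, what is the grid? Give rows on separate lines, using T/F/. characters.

Step 1: 1 trees catch fire, 1 burn out
  TTT..
  T.TTF
  TTTT.
  TTTT.
  .TTTT
Step 2: 1 trees catch fire, 1 burn out
  TTT..
  T.TF.
  TTTT.
  TTTT.
  .TTTT
Step 3: 2 trees catch fire, 1 burn out
  TTT..
  T.F..
  TTTF.
  TTTT.
  .TTTT
Step 4: 3 trees catch fire, 2 burn out
  TTF..
  T....
  TTF..
  TTTF.
  .TTTT
Step 5: 4 trees catch fire, 3 burn out
  TF...
  T....
  TF...
  TTF..
  .TTFT
Step 6: 5 trees catch fire, 4 burn out
  F....
  T....
  F....
  TF...
  .TF.F

F....
T....
F....
TF...
.TF.F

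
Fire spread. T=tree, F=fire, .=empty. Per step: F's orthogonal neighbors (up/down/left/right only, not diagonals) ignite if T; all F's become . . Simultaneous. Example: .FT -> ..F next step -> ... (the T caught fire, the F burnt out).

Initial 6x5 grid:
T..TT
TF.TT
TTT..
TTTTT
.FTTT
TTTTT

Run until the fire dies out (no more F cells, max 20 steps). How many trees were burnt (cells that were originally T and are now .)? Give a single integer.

Answer: 18

Derivation:
Step 1: +5 fires, +2 burnt (F count now 5)
Step 2: +8 fires, +5 burnt (F count now 8)
Step 3: +3 fires, +8 burnt (F count now 3)
Step 4: +2 fires, +3 burnt (F count now 2)
Step 5: +0 fires, +2 burnt (F count now 0)
Fire out after step 5
Initially T: 22, now '.': 26
Total burnt (originally-T cells now '.'): 18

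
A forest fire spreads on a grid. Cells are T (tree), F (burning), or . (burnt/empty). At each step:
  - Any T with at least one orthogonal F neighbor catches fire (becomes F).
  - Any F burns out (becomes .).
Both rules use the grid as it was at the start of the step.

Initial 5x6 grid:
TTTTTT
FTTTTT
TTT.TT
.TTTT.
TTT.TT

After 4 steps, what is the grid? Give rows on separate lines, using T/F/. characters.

Step 1: 3 trees catch fire, 1 burn out
  FTTTTT
  .FTTTT
  FTT.TT
  .TTTT.
  TTT.TT
Step 2: 3 trees catch fire, 3 burn out
  .FTTTT
  ..FTTT
  .FT.TT
  .TTTT.
  TTT.TT
Step 3: 4 trees catch fire, 3 burn out
  ..FTTT
  ...FTT
  ..F.TT
  .FTTT.
  TTT.TT
Step 4: 4 trees catch fire, 4 burn out
  ...FTT
  ....FT
  ....TT
  ..FTT.
  TFT.TT

...FTT
....FT
....TT
..FTT.
TFT.TT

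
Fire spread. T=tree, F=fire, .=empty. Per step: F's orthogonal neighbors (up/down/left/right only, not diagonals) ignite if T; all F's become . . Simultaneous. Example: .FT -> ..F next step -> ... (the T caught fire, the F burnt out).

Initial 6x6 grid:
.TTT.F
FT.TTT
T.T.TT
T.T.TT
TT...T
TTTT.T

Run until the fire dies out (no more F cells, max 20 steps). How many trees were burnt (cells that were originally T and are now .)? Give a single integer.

Step 1: +3 fires, +2 burnt (F count now 3)
Step 2: +4 fires, +3 burnt (F count now 4)
Step 3: +5 fires, +4 burnt (F count now 5)
Step 4: +5 fires, +5 burnt (F count now 5)
Step 5: +2 fires, +5 burnt (F count now 2)
Step 6: +1 fires, +2 burnt (F count now 1)
Step 7: +1 fires, +1 burnt (F count now 1)
Step 8: +0 fires, +1 burnt (F count now 0)
Fire out after step 8
Initially T: 23, now '.': 34
Total burnt (originally-T cells now '.'): 21

Answer: 21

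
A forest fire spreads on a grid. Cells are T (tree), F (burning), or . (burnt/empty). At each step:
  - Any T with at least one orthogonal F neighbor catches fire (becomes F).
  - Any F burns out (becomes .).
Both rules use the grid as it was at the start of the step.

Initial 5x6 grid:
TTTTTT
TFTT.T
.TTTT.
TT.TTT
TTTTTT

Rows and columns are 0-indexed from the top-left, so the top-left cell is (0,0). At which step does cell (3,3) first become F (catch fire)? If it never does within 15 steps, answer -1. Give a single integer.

Step 1: cell (3,3)='T' (+4 fires, +1 burnt)
Step 2: cell (3,3)='T' (+5 fires, +4 burnt)
Step 3: cell (3,3)='T' (+4 fires, +5 burnt)
Step 4: cell (3,3)='F' (+5 fires, +4 burnt)
  -> target ignites at step 4
Step 5: cell (3,3)='.' (+3 fires, +5 burnt)
Step 6: cell (3,3)='.' (+3 fires, +3 burnt)
Step 7: cell (3,3)='.' (+1 fires, +3 burnt)
Step 8: cell (3,3)='.' (+0 fires, +1 burnt)
  fire out at step 8

4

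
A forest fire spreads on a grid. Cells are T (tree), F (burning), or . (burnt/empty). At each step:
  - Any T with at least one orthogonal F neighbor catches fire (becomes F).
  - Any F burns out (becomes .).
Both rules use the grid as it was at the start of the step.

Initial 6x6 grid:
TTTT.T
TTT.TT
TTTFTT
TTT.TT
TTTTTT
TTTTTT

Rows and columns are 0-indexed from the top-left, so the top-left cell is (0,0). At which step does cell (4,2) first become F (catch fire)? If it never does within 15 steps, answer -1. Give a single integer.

Step 1: cell (4,2)='T' (+2 fires, +1 burnt)
Step 2: cell (4,2)='T' (+6 fires, +2 burnt)
Step 3: cell (4,2)='F' (+8 fires, +6 burnt)
  -> target ignites at step 3
Step 4: cell (4,2)='.' (+10 fires, +8 burnt)
Step 5: cell (4,2)='.' (+5 fires, +10 burnt)
Step 6: cell (4,2)='.' (+1 fires, +5 burnt)
Step 7: cell (4,2)='.' (+0 fires, +1 burnt)
  fire out at step 7

3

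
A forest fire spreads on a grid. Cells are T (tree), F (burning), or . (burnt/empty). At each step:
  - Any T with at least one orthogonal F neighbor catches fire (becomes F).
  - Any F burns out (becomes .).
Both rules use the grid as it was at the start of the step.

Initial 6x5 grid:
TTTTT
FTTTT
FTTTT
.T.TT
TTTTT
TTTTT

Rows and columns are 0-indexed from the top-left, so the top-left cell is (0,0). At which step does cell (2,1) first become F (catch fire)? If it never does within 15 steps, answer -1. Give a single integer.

Step 1: cell (2,1)='F' (+3 fires, +2 burnt)
  -> target ignites at step 1
Step 2: cell (2,1)='.' (+4 fires, +3 burnt)
Step 3: cell (2,1)='.' (+4 fires, +4 burnt)
Step 4: cell (2,1)='.' (+7 fires, +4 burnt)
Step 5: cell (2,1)='.' (+5 fires, +7 burnt)
Step 6: cell (2,1)='.' (+2 fires, +5 burnt)
Step 7: cell (2,1)='.' (+1 fires, +2 burnt)
Step 8: cell (2,1)='.' (+0 fires, +1 burnt)
  fire out at step 8

1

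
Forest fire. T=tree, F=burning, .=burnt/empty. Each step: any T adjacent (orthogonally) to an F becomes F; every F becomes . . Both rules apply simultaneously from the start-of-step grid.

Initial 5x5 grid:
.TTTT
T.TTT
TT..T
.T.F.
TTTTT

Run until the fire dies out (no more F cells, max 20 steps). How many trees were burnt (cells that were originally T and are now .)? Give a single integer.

Answer: 9

Derivation:
Step 1: +1 fires, +1 burnt (F count now 1)
Step 2: +2 fires, +1 burnt (F count now 2)
Step 3: +1 fires, +2 burnt (F count now 1)
Step 4: +2 fires, +1 burnt (F count now 2)
Step 5: +1 fires, +2 burnt (F count now 1)
Step 6: +1 fires, +1 burnt (F count now 1)
Step 7: +1 fires, +1 burnt (F count now 1)
Step 8: +0 fires, +1 burnt (F count now 0)
Fire out after step 8
Initially T: 17, now '.': 17
Total burnt (originally-T cells now '.'): 9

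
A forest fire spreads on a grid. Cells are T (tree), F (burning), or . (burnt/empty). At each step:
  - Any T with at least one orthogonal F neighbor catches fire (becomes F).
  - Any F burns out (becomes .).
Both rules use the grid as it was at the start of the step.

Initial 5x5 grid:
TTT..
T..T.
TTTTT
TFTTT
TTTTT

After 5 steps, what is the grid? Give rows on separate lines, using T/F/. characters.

Step 1: 4 trees catch fire, 1 burn out
  TTT..
  T..T.
  TFTTT
  F.FTT
  TFTTT
Step 2: 5 trees catch fire, 4 burn out
  TTT..
  T..T.
  F.FTT
  ...FT
  F.FTT
Step 3: 4 trees catch fire, 5 burn out
  TTT..
  F..T.
  ...FT
  ....F
  ...FT
Step 4: 4 trees catch fire, 4 burn out
  FTT..
  ...F.
  ....F
  .....
  ....F
Step 5: 1 trees catch fire, 4 burn out
  .FT..
  .....
  .....
  .....
  .....

.FT..
.....
.....
.....
.....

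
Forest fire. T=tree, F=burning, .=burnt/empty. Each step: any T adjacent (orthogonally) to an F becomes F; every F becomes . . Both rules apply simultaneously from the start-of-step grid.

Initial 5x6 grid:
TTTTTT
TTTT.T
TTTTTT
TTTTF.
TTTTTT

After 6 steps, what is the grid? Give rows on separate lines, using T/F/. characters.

Step 1: 3 trees catch fire, 1 burn out
  TTTTTT
  TTTT.T
  TTTTFT
  TTTF..
  TTTTFT
Step 2: 5 trees catch fire, 3 burn out
  TTTTTT
  TTTT.T
  TTTF.F
  TTF...
  TTTF.F
Step 3: 5 trees catch fire, 5 burn out
  TTTTTT
  TTTF.F
  TTF...
  TF....
  TTF...
Step 4: 6 trees catch fire, 5 burn out
  TTTFTF
  TTF...
  TF....
  F.....
  TF....
Step 5: 5 trees catch fire, 6 burn out
  TTF.F.
  TF....
  F.....
  ......
  F.....
Step 6: 2 trees catch fire, 5 burn out
  TF....
  F.....
  ......
  ......
  ......

TF....
F.....
......
......
......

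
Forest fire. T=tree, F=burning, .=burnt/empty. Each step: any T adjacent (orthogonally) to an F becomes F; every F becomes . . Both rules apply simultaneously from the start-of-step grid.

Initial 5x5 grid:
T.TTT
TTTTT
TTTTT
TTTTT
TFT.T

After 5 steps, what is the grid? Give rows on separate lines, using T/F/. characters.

Step 1: 3 trees catch fire, 1 burn out
  T.TTT
  TTTTT
  TTTTT
  TFTTT
  F.F.T
Step 2: 3 trees catch fire, 3 burn out
  T.TTT
  TTTTT
  TFTTT
  F.FTT
  ....T
Step 3: 4 trees catch fire, 3 burn out
  T.TTT
  TFTTT
  F.FTT
  ...FT
  ....T
Step 4: 4 trees catch fire, 4 burn out
  T.TTT
  F.FTT
  ...FT
  ....F
  ....T
Step 5: 5 trees catch fire, 4 burn out
  F.FTT
  ...FT
  ....F
  .....
  ....F

F.FTT
...FT
....F
.....
....F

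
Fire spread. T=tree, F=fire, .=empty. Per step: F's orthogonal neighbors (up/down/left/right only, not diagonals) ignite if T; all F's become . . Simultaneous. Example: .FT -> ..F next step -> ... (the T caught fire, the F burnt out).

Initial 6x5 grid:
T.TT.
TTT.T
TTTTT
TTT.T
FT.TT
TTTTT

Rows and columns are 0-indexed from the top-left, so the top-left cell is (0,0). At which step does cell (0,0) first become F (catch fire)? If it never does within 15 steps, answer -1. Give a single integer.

Step 1: cell (0,0)='T' (+3 fires, +1 burnt)
Step 2: cell (0,0)='T' (+3 fires, +3 burnt)
Step 3: cell (0,0)='T' (+4 fires, +3 burnt)
Step 4: cell (0,0)='F' (+4 fires, +4 burnt)
  -> target ignites at step 4
Step 5: cell (0,0)='.' (+4 fires, +4 burnt)
Step 6: cell (0,0)='.' (+3 fires, +4 burnt)
Step 7: cell (0,0)='.' (+3 fires, +3 burnt)
Step 8: cell (0,0)='.' (+0 fires, +3 burnt)
  fire out at step 8

4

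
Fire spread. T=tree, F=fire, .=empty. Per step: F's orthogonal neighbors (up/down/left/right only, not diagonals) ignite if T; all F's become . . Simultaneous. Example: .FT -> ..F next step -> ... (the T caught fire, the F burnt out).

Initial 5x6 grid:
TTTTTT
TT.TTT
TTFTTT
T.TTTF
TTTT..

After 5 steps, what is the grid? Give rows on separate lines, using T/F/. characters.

Step 1: 5 trees catch fire, 2 burn out
  TTTTTT
  TT.TTT
  TF.FTF
  T.FTF.
  TTTT..
Step 2: 7 trees catch fire, 5 burn out
  TTTTTT
  TF.FTF
  F...F.
  T..F..
  TTFT..
Step 3: 8 trees catch fire, 7 burn out
  TFTFTF
  F...F.
  ......
  F.....
  TF.F..
Step 4: 4 trees catch fire, 8 burn out
  F.F.F.
  ......
  ......
  ......
  F.....
Step 5: 0 trees catch fire, 4 burn out
  ......
  ......
  ......
  ......
  ......

......
......
......
......
......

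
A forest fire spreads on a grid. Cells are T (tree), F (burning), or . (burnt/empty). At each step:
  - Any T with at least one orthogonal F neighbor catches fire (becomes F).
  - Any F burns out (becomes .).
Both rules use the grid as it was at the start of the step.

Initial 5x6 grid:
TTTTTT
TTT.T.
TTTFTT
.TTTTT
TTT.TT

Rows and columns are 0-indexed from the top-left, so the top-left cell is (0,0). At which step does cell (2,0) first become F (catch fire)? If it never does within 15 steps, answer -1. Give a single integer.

Step 1: cell (2,0)='T' (+3 fires, +1 burnt)
Step 2: cell (2,0)='T' (+6 fires, +3 burnt)
Step 3: cell (2,0)='F' (+8 fires, +6 burnt)
  -> target ignites at step 3
Step 4: cell (2,0)='.' (+6 fires, +8 burnt)
Step 5: cell (2,0)='.' (+2 fires, +6 burnt)
Step 6: cell (2,0)='.' (+0 fires, +2 burnt)
  fire out at step 6

3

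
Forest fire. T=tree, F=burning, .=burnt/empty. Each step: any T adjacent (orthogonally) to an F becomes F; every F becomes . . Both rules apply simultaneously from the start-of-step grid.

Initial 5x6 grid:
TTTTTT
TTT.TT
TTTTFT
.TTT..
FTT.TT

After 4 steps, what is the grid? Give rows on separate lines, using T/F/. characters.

Step 1: 4 trees catch fire, 2 burn out
  TTTTTT
  TTT.FT
  TTTF.F
  .TTT..
  .FT.TT
Step 2: 6 trees catch fire, 4 burn out
  TTTTFT
  TTT..F
  TTF...
  .FTF..
  ..F.TT
Step 3: 5 trees catch fire, 6 burn out
  TTTF.F
  TTF...
  TF....
  ..F...
  ....TT
Step 4: 3 trees catch fire, 5 burn out
  TTF...
  TF....
  F.....
  ......
  ....TT

TTF...
TF....
F.....
......
....TT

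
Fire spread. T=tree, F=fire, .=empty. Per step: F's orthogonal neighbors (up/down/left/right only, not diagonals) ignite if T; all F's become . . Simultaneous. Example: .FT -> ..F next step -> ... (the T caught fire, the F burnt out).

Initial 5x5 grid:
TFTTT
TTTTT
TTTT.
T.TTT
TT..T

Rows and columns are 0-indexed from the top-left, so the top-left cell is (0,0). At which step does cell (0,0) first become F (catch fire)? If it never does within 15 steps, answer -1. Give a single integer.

Step 1: cell (0,0)='F' (+3 fires, +1 burnt)
  -> target ignites at step 1
Step 2: cell (0,0)='.' (+4 fires, +3 burnt)
Step 3: cell (0,0)='.' (+4 fires, +4 burnt)
Step 4: cell (0,0)='.' (+4 fires, +4 burnt)
Step 5: cell (0,0)='.' (+2 fires, +4 burnt)
Step 6: cell (0,0)='.' (+2 fires, +2 burnt)
Step 7: cell (0,0)='.' (+1 fires, +2 burnt)
Step 8: cell (0,0)='.' (+0 fires, +1 burnt)
  fire out at step 8

1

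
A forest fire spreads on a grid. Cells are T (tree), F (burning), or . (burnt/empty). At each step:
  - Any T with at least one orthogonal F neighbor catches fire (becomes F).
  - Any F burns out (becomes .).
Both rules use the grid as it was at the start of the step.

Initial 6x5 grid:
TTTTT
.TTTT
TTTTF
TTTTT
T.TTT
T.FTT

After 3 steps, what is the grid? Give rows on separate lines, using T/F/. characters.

Step 1: 5 trees catch fire, 2 burn out
  TTTTT
  .TTTF
  TTTF.
  TTTTF
  T.FTT
  T..FT
Step 2: 8 trees catch fire, 5 burn out
  TTTTF
  .TTF.
  TTF..
  TTFF.
  T..FF
  T...F
Step 3: 4 trees catch fire, 8 burn out
  TTTF.
  .TF..
  TF...
  TF...
  T....
  T....

TTTF.
.TF..
TF...
TF...
T....
T....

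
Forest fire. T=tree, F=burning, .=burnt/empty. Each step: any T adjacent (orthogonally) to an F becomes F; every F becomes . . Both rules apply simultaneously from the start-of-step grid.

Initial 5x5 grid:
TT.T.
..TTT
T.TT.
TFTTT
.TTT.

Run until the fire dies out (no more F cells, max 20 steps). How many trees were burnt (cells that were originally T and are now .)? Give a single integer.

Answer: 14

Derivation:
Step 1: +3 fires, +1 burnt (F count now 3)
Step 2: +4 fires, +3 burnt (F count now 4)
Step 3: +4 fires, +4 burnt (F count now 4)
Step 4: +1 fires, +4 burnt (F count now 1)
Step 5: +2 fires, +1 burnt (F count now 2)
Step 6: +0 fires, +2 burnt (F count now 0)
Fire out after step 6
Initially T: 16, now '.': 23
Total burnt (originally-T cells now '.'): 14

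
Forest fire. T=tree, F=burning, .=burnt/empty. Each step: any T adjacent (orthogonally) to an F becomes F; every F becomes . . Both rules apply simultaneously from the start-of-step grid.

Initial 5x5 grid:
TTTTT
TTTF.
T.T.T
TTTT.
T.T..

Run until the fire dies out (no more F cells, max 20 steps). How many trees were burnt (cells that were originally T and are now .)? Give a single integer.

Answer: 16

Derivation:
Step 1: +2 fires, +1 burnt (F count now 2)
Step 2: +4 fires, +2 burnt (F count now 4)
Step 3: +3 fires, +4 burnt (F count now 3)
Step 4: +5 fires, +3 burnt (F count now 5)
Step 5: +1 fires, +5 burnt (F count now 1)
Step 6: +1 fires, +1 burnt (F count now 1)
Step 7: +0 fires, +1 burnt (F count now 0)
Fire out after step 7
Initially T: 17, now '.': 24
Total burnt (originally-T cells now '.'): 16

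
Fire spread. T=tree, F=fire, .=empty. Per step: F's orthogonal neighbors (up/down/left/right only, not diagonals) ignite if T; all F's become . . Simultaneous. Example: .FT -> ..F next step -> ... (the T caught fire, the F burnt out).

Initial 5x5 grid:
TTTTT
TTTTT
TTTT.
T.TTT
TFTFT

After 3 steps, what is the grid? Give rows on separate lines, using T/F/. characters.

Step 1: 4 trees catch fire, 2 burn out
  TTTTT
  TTTTT
  TTTT.
  T.TFT
  F.F.F
Step 2: 4 trees catch fire, 4 burn out
  TTTTT
  TTTTT
  TTTF.
  F.F.F
  .....
Step 3: 3 trees catch fire, 4 burn out
  TTTTT
  TTTFT
  FTF..
  .....
  .....

TTTTT
TTTFT
FTF..
.....
.....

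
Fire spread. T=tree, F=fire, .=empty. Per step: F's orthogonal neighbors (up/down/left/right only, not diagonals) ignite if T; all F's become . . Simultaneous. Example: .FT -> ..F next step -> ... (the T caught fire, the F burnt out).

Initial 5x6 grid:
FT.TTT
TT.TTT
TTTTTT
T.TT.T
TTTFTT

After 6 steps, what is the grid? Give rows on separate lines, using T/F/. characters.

Step 1: 5 trees catch fire, 2 burn out
  .F.TTT
  FT.TTT
  TTTTTT
  T.TF.T
  TTF.FT
Step 2: 6 trees catch fire, 5 burn out
  ...TTT
  .F.TTT
  FTTFTT
  T.F..T
  TF...F
Step 3: 7 trees catch fire, 6 burn out
  ...TTT
  ...FTT
  .FF.FT
  F....F
  F.....
Step 4: 3 trees catch fire, 7 burn out
  ...FTT
  ....FT
  .....F
  ......
  ......
Step 5: 2 trees catch fire, 3 burn out
  ....FT
  .....F
  ......
  ......
  ......
Step 6: 1 trees catch fire, 2 burn out
  .....F
  ......
  ......
  ......
  ......

.....F
......
......
......
......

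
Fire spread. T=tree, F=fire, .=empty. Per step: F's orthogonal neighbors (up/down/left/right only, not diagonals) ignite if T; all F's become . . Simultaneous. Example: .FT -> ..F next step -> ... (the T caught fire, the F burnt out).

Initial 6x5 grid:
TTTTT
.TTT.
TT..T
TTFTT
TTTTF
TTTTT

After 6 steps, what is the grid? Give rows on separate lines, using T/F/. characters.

Step 1: 6 trees catch fire, 2 burn out
  TTTTT
  .TTT.
  TT..T
  TF.FF
  TTFF.
  TTTTF
Step 2: 6 trees catch fire, 6 burn out
  TTTTT
  .TTT.
  TF..F
  F....
  TF...
  TTFF.
Step 3: 4 trees catch fire, 6 burn out
  TTTTT
  .FTT.
  F....
  .....
  F....
  TF...
Step 4: 3 trees catch fire, 4 burn out
  TFTTT
  ..FT.
  .....
  .....
  .....
  F....
Step 5: 3 trees catch fire, 3 burn out
  F.FTT
  ...F.
  .....
  .....
  .....
  .....
Step 6: 1 trees catch fire, 3 burn out
  ...FT
  .....
  .....
  .....
  .....
  .....

...FT
.....
.....
.....
.....
.....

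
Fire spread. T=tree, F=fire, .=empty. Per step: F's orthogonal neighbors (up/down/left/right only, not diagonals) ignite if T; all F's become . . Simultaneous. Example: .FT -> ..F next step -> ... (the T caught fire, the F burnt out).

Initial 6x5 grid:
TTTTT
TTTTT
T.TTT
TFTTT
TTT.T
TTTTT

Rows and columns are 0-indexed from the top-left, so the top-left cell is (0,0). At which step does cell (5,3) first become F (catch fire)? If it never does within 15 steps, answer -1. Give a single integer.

Step 1: cell (5,3)='T' (+3 fires, +1 burnt)
Step 2: cell (5,3)='T' (+6 fires, +3 burnt)
Step 3: cell (5,3)='T' (+6 fires, +6 burnt)
Step 4: cell (5,3)='F' (+7 fires, +6 burnt)
  -> target ignites at step 4
Step 5: cell (5,3)='.' (+4 fires, +7 burnt)
Step 6: cell (5,3)='.' (+1 fires, +4 burnt)
Step 7: cell (5,3)='.' (+0 fires, +1 burnt)
  fire out at step 7

4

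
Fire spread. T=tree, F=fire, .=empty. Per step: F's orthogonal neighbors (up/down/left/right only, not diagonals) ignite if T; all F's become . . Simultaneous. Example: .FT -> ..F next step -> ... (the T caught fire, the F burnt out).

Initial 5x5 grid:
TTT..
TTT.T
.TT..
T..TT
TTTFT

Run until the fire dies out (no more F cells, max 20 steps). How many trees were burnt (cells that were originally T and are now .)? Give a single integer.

Answer: 7

Derivation:
Step 1: +3 fires, +1 burnt (F count now 3)
Step 2: +2 fires, +3 burnt (F count now 2)
Step 3: +1 fires, +2 burnt (F count now 1)
Step 4: +1 fires, +1 burnt (F count now 1)
Step 5: +0 fires, +1 burnt (F count now 0)
Fire out after step 5
Initially T: 16, now '.': 16
Total burnt (originally-T cells now '.'): 7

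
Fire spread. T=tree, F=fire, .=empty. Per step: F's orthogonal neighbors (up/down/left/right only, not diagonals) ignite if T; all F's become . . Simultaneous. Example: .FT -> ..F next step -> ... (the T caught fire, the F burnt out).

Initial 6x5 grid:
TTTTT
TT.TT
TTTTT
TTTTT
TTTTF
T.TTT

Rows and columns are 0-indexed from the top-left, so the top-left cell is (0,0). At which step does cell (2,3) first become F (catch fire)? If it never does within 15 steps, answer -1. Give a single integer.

Step 1: cell (2,3)='T' (+3 fires, +1 burnt)
Step 2: cell (2,3)='T' (+4 fires, +3 burnt)
Step 3: cell (2,3)='F' (+5 fires, +4 burnt)
  -> target ignites at step 3
Step 4: cell (2,3)='.' (+5 fires, +5 burnt)
Step 5: cell (2,3)='.' (+4 fires, +5 burnt)
Step 6: cell (2,3)='.' (+3 fires, +4 burnt)
Step 7: cell (2,3)='.' (+2 fires, +3 burnt)
Step 8: cell (2,3)='.' (+1 fires, +2 burnt)
Step 9: cell (2,3)='.' (+0 fires, +1 burnt)
  fire out at step 9

3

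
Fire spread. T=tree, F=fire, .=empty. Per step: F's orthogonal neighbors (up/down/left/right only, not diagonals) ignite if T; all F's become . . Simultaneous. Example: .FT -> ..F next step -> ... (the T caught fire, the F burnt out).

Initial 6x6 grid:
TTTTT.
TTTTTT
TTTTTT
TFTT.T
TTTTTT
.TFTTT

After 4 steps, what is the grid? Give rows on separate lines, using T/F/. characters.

Step 1: 7 trees catch fire, 2 burn out
  TTTTT.
  TTTTTT
  TFTTTT
  F.FT.T
  TFFTTT
  .F.FTT
Step 2: 7 trees catch fire, 7 burn out
  TTTTT.
  TFTTTT
  F.FTTT
  ...F.T
  F..FTT
  ....FT
Step 3: 6 trees catch fire, 7 burn out
  TFTTT.
  F.FTTT
  ...FTT
  .....T
  ....FT
  .....F
Step 4: 5 trees catch fire, 6 burn out
  F.FTT.
  ...FTT
  ....FT
  .....T
  .....F
  ......

F.FTT.
...FTT
....FT
.....T
.....F
......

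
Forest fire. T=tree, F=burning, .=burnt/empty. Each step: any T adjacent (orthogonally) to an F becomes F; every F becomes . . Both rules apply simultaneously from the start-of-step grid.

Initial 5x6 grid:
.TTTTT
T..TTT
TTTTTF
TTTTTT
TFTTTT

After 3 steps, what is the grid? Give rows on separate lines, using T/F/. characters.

Step 1: 6 trees catch fire, 2 burn out
  .TTTTT
  T..TTF
  TTTTF.
  TFTTTF
  F.FTTT
Step 2: 9 trees catch fire, 6 burn out
  .TTTTF
  T..TF.
  TFTF..
  F.FTF.
  ...FTF
Step 3: 6 trees catch fire, 9 burn out
  .TTTF.
  T..F..
  F.F...
  ...F..
  ....F.

.TTTF.
T..F..
F.F...
...F..
....F.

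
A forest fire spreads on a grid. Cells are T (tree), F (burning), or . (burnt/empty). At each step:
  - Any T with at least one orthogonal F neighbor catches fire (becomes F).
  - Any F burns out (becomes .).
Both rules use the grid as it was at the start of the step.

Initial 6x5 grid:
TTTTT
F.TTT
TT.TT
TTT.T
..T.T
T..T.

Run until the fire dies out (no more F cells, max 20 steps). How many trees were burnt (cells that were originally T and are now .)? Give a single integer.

Answer: 18

Derivation:
Step 1: +2 fires, +1 burnt (F count now 2)
Step 2: +3 fires, +2 burnt (F count now 3)
Step 3: +2 fires, +3 burnt (F count now 2)
Step 4: +3 fires, +2 burnt (F count now 3)
Step 5: +3 fires, +3 burnt (F count now 3)
Step 6: +2 fires, +3 burnt (F count now 2)
Step 7: +1 fires, +2 burnt (F count now 1)
Step 8: +1 fires, +1 burnt (F count now 1)
Step 9: +1 fires, +1 burnt (F count now 1)
Step 10: +0 fires, +1 burnt (F count now 0)
Fire out after step 10
Initially T: 20, now '.': 28
Total burnt (originally-T cells now '.'): 18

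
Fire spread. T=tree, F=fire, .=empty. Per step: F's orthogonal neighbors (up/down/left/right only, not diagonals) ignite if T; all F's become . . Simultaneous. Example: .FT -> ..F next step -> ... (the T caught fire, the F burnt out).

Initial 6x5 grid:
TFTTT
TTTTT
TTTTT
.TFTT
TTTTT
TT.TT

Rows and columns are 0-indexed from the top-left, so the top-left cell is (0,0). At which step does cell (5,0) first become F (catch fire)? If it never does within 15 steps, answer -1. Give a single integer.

Step 1: cell (5,0)='T' (+7 fires, +2 burnt)
Step 2: cell (5,0)='T' (+8 fires, +7 burnt)
Step 3: cell (5,0)='T' (+8 fires, +8 burnt)
Step 4: cell (5,0)='F' (+3 fires, +8 burnt)
  -> target ignites at step 4
Step 5: cell (5,0)='.' (+0 fires, +3 burnt)
  fire out at step 5

4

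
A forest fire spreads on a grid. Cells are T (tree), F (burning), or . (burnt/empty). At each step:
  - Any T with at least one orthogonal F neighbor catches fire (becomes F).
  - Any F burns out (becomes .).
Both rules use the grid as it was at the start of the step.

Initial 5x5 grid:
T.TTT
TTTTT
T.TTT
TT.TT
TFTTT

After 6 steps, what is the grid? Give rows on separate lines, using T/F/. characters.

Step 1: 3 trees catch fire, 1 burn out
  T.TTT
  TTTTT
  T.TTT
  TF.TT
  F.FTT
Step 2: 2 trees catch fire, 3 burn out
  T.TTT
  TTTTT
  T.TTT
  F..TT
  ...FT
Step 3: 3 trees catch fire, 2 burn out
  T.TTT
  TTTTT
  F.TTT
  ...FT
  ....F
Step 4: 3 trees catch fire, 3 burn out
  T.TTT
  FTTTT
  ..TFT
  ....F
  .....
Step 5: 5 trees catch fire, 3 burn out
  F.TTT
  .FTFT
  ..F.F
  .....
  .....
Step 6: 3 trees catch fire, 5 burn out
  ..TFT
  ..F.F
  .....
  .....
  .....

..TFT
..F.F
.....
.....
.....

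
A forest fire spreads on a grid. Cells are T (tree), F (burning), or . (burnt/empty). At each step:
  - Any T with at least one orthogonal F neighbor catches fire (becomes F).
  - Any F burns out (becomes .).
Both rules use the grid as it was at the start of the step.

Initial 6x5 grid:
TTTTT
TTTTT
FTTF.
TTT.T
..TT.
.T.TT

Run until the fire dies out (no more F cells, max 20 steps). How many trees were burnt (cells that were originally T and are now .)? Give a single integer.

Answer: 19

Derivation:
Step 1: +5 fires, +2 burnt (F count now 5)
Step 2: +7 fires, +5 burnt (F count now 7)
Step 3: +4 fires, +7 burnt (F count now 4)
Step 4: +1 fires, +4 burnt (F count now 1)
Step 5: +1 fires, +1 burnt (F count now 1)
Step 6: +1 fires, +1 burnt (F count now 1)
Step 7: +0 fires, +1 burnt (F count now 0)
Fire out after step 7
Initially T: 21, now '.': 28
Total burnt (originally-T cells now '.'): 19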